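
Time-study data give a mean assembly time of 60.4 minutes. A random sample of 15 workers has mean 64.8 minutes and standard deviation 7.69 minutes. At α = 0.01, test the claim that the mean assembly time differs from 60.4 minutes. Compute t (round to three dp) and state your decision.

t = 2.216; fail to reject H0

H0: μ = 60.4; H1: μ ≠ 60.4 (one-sample t-test, two-sided).
t = (x̄ − μ₀)/(s/√n) = (64.8 − 60.4)/(7.69/√15) = 2.216
df = n − 1 = 14
Two-sided p-value ≈ 0.044
Since p ≈ 0.044 > α = 0.01, fail to reject H0; the evidence is not statistically significant.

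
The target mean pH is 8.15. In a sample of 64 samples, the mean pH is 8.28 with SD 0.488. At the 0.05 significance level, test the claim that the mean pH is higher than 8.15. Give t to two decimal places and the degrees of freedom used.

t = 2.13, df = 63

H0: μ = 8.15; H1: μ > 8.15 (one-sample t-test, right-tailed).
t = (x̄ − μ₀)/(s/√n) = (8.28 − 8.15)/(0.488/√64) = 2.13
df = n − 1 = 63
p-value = P(T ≥ 2.13) ≈ 0.018
Since p ≈ 0.018 < α = 0.05, reject H0; the evidence is statistically significant.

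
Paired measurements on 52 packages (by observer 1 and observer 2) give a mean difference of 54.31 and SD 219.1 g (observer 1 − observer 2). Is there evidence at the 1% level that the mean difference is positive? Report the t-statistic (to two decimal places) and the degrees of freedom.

H0: μ_d = 0; H1: μ_d > 0 (paired t-test on the differences, right-tailed).
t = d̄/(s_d/√n) = 54.31/(219.1/√52) = 1.79
df = n − 1 = 51
p-value = P(T ≥ 1.79) ≈ 0.040
Since p ≈ 0.040 > α = 0.01, fail to reject H0; the data do not provide sufficient evidence against H0.

t = 1.79, df = 51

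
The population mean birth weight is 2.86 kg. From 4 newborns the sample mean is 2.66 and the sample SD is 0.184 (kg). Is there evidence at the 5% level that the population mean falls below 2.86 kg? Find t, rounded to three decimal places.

H0: μ = 2.86; H1: μ < 2.86 (one-sample t-test, left-tailed).
t = (x̄ − μ₀)/(s/√n) = (2.66 − 2.86)/(0.184/√4) = -2.174
df = n − 1 = 3
p-value = P(T ≤ -2.174) ≈ 0.059
Since p ≈ 0.059 > α = 0.05, fail to reject H0; the evidence is not statistically significant.

-2.174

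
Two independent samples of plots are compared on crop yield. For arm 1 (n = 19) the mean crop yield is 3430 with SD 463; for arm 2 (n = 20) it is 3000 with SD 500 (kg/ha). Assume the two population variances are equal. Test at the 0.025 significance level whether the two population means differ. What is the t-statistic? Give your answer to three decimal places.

2.783

Let group 1 = arm 1, group 2 = arm 2. H0: μ_1 = μ_2; H1: μ_1 ≠ μ_2 (two-sample pooled-variance t-test, two-sided).
s_p² = [(19−1)·463² + (20−1)·500²]/(19+20−2) = 232666
t = (3430 − 3000)/√[232666·(1/19 + 1/20)] = 2.783
df = n₁ + n₂ − 2 = 37
Two-sided p-value ≈ 0.008
Since p ≈ 0.008 < α = 0.025, reject H0; the data support H1.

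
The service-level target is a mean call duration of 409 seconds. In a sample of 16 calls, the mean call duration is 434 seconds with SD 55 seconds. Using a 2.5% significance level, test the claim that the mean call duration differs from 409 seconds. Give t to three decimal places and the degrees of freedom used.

H0: μ = 409; H1: μ ≠ 409 (one-sample t-test, two-sided).
t = (x̄ − μ₀)/(s/√n) = (434 − 409)/(55/√16) = 1.818
df = n − 1 = 15
Two-sided p-value ≈ 0.0891
Since p ≈ 0.0891 > α = 0.025, fail to reject H0; the evidence is not statistically significant.

t = 1.818, df = 15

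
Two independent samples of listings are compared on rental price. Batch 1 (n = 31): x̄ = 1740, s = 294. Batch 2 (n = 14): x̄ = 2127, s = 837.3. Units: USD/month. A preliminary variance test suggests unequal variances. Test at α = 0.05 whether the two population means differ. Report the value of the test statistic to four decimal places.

-1.6832

Let group 1 = batch 1, group 2 = batch 2. H0: μ_1 = μ_2; H1: μ_1 ≠ μ_2 (Welch's two-sample t-test, two-sided).
t = (x̄_1 − x̄_2)/√(s_1²/n_1 + s_2²/n_2) = (1740 − 2127)/√(294²/31 + 837.3²/14) = -1.6832
Welch–Satterthwaite df ≈ 14.47
Two-sided p-value ≈ 0.114
Since p ≈ 0.114 > α = 0.05, fail to reject H0; the evidence is not statistically significant.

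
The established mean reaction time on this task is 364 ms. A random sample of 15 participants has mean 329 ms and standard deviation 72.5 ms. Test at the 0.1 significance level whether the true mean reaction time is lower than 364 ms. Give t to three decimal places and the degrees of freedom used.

t = -1.870, df = 14

H0: μ = 364; H1: μ < 364 (one-sample t-test, left-tailed).
t = (x̄ − μ₀)/(s/√n) = (329 − 364)/(72.5/√15) = -1.870
df = n − 1 = 14
p-value = P(T ≤ -1.870) ≈ 0.0413
Since p ≈ 0.0413 < α = 0.1, reject H0; the data support H1.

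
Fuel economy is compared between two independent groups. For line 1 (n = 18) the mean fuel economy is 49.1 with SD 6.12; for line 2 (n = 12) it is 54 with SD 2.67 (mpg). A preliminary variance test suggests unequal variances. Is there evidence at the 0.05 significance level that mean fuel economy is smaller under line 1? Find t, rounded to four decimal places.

Let group 1 = line 1, group 2 = line 2. H0: μ_1 = μ_2; H1: μ_1 < μ_2 (Welch's two-sample t-test, left-tailed).
t = (x̄_1 − x̄_2)/√(s_1²/n_1 + s_2²/n_2) = (49.1 − 54)/√(6.12²/18 + 2.67²/12) = -2.9960
Welch–Satterthwaite df ≈ 24.95
p-value = P(T ≤ -2.9960) ≈ 0.003
Since p ≈ 0.003 < α = 0.05, reject H0; the data support H1.

-2.9960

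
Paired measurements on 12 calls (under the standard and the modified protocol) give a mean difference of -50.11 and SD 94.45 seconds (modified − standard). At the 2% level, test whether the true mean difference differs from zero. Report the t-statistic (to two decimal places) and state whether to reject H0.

t = -1.84; fail to reject H0

H0: μ_d = 0; H1: μ_d ≠ 0 (paired t-test on the differences, two-sided).
t = d̄/(s_d/√n) = -50.11/(94.45/√12) = -1.84
df = n − 1 = 11
Two-sided p-value ≈ 0.093
Since p ≈ 0.093 > α = 0.02, fail to reject H0; the evidence is not statistically significant.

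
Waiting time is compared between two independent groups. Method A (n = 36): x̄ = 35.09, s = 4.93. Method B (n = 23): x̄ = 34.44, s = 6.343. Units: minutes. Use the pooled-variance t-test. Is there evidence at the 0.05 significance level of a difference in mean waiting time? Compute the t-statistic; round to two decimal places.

0.44

Let group 1 = method A, group 2 = method B. H0: μ_1 = μ_2; H1: μ_1 ≠ μ_2 (two-sample pooled-variance t-test, two-sided).
s_p² = [(36−1)·4.93² + (23−1)·6.343²]/(36+23−2) = 30.4528
t = (35.09 − 34.44)/√[30.4528·(1/36 + 1/23)] = 0.44
df = n₁ + n₂ − 2 = 57
Two-sided p-value ≈ 0.6607
Since p ≈ 0.6607 > α = 0.05, fail to reject H0; the data do not provide sufficient evidence against H0.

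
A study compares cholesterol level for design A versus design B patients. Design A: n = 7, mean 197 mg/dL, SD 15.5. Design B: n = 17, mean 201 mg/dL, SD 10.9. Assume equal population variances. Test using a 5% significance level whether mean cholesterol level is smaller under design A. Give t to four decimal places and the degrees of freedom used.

t = -0.7226, df = 22

Let group 1 = design A, group 2 = design B. H0: μ_1 = μ_2; H1: μ_1 < μ_2 (two-sample pooled-variance t-test, left-tailed).
s_p² = [(7−1)·15.5² + (17−1)·10.9²]/(7+17−2) = 151.93
t = (197 − 201)/√[151.93·(1/7 + 1/17)] = -0.7226
df = n₁ + n₂ − 2 = 22
p-value = P(T ≤ -0.7226) ≈ 0.239
Since p ≈ 0.239 > α = 0.05, fail to reject H0; the evidence is not statistically significant.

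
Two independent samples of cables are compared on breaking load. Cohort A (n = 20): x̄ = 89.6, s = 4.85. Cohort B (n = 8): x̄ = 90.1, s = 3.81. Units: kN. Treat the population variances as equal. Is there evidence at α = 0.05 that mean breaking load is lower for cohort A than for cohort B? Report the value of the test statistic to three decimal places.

-0.260

Let group 1 = cohort A, group 2 = cohort B. H0: μ_1 = μ_2; H1: μ_1 < μ_2 (two-sample pooled-variance t-test, left-tailed).
s_p² = [(20−1)·4.85² + (8−1)·3.81²]/(20+8−2) = 21.0977
t = (89.6 − 90.1)/√[21.0977·(1/20 + 1/8)] = -0.260
df = n₁ + n₂ − 2 = 26
p-value = P(T ≤ -0.260) ≈ 0.3984
Since p ≈ 0.3984 > α = 0.05, fail to reject H0; the data do not provide sufficient evidence against H0.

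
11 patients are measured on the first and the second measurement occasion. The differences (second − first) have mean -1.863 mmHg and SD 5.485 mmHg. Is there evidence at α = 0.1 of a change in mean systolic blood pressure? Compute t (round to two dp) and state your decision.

t = -1.13; fail to reject H0

H0: μ_d = 0; H1: μ_d ≠ 0 (paired t-test on the differences, two-sided).
t = d̄/(s_d/√n) = -1.863/(5.485/√11) = -1.13
df = n − 1 = 10
Two-sided p-value ≈ 0.286
Since p ≈ 0.286 > α = 0.1, fail to reject H0; the evidence is not statistically significant.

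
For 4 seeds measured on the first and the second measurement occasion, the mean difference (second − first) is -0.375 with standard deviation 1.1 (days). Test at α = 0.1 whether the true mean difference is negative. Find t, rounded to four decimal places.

H0: μ_d = 0; H1: μ_d < 0 (paired t-test on the differences, left-tailed).
t = d̄/(s_d/√n) = -0.375/(1.1/√4) = -0.6818
df = n − 1 = 3
p-value = P(T ≤ -0.6818) ≈ 0.2721
Since p ≈ 0.2721 > α = 0.1, fail to reject H0; the data do not provide sufficient evidence against H0.

-0.6818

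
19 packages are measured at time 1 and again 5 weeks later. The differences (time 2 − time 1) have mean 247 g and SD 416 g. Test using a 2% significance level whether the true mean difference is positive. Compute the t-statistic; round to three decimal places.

H0: μ_d = 0; H1: μ_d > 0 (paired t-test on the differences, right-tailed).
t = d̄/(s_d/√n) = 247/(416/√19) = 2.588
df = n − 1 = 18
p-value = P(T ≥ 2.588) ≈ 0.0093
Since p ≈ 0.0093 < α = 0.02, reject H0; the data support H1.

2.588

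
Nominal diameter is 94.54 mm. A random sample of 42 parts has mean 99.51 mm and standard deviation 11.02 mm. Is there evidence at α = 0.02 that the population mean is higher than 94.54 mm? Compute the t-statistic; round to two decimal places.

H0: μ = 94.54; H1: μ > 94.54 (one-sample t-test, right-tailed).
t = (x̄ − μ₀)/(s/√n) = (99.51 − 94.54)/(11.02/√42) = 2.92
df = n − 1 = 41
p-value = P(T ≥ 2.92) ≈ 0.0028
Since p ≈ 0.0028 < α = 0.02, reject H0; the evidence is statistically significant.

2.92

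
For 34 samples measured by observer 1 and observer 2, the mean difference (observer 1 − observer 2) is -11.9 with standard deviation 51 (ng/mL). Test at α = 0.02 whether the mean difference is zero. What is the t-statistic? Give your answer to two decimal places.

-1.36

H0: μ_d = 0; H1: μ_d ≠ 0 (paired t-test on the differences, two-sided).
t = d̄/(s_d/√n) = -11.9/(51/√34) = -1.36
df = n − 1 = 33
Two-sided p-value ≈ 0.183
Since p ≈ 0.183 > α = 0.02, fail to reject H0; the evidence is not statistically significant.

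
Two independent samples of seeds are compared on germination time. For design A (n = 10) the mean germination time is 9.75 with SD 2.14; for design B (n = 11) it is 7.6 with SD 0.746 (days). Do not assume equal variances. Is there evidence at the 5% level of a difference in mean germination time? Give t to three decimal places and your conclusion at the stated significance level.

Let group 1 = design A, group 2 = design B. H0: μ_1 = μ_2; H1: μ_1 ≠ μ_2 (Welch's two-sample t-test, two-sided).
t = (x̄_1 − x̄_2)/√(s_1²/n_1 + s_2²/n_2) = (9.75 − 7.6)/√(2.14²/10 + 0.746²/11) = 3.015
Welch–Satterthwaite df ≈ 10.98
Two-sided p-value ≈ 0.012
Since p ≈ 0.012 < α = 0.05, reject H0; the evidence is statistically significant.

t = 3.015; reject H0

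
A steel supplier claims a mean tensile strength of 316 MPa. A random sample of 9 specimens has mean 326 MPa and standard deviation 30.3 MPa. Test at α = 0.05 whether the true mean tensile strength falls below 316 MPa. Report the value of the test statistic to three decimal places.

H0: μ = 316; H1: μ < 316 (one-sample t-test, left-tailed).
t = (x̄ − μ₀)/(s/√n) = (326 − 316)/(30.3/√9) = 0.990
df = n − 1 = 8
p-value = P(T ≤ 0.990) ≈ 0.824
Since p ≈ 0.824 > α = 0.05, fail to reject H0; the evidence is not statistically significant.

0.990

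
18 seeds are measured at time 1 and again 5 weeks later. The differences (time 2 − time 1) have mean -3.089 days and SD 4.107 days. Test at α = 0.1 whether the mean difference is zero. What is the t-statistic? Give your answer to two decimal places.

H0: μ_d = 0; H1: μ_d ≠ 0 (paired t-test on the differences, two-sided).
t = d̄/(s_d/√n) = -3.089/(4.107/√18) = -3.19
df = n − 1 = 17
Two-sided p-value ≈ 0.005
Since p ≈ 0.005 < α = 0.1, reject H0; the evidence is statistically significant.

-3.19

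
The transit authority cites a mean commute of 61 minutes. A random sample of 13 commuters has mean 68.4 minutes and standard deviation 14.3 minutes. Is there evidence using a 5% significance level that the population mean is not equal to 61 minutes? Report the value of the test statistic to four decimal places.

1.8658

H0: μ = 61; H1: μ ≠ 61 (one-sample t-test, two-sided).
t = (x̄ − μ₀)/(s/√n) = (68.4 − 61)/(14.3/√13) = 1.8658
df = n − 1 = 12
Two-sided p-value ≈ 0.0867
Since p ≈ 0.0867 > α = 0.05, fail to reject H0; the evidence is not statistically significant.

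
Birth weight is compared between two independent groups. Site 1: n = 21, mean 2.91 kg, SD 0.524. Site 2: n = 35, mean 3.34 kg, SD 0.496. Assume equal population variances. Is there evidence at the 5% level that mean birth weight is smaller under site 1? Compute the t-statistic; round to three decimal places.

Let group 1 = site 1, group 2 = site 2. H0: μ_1 = μ_2; H1: μ_1 < μ_2 (two-sample pooled-variance t-test, left-tailed).
s_p² = [(21−1)·0.524² + (35−1)·0.496²]/(21+35−2) = 0.256594
t = (2.91 − 3.34)/√[0.256594·(1/21 + 1/35)] = -3.075
df = n₁ + n₂ − 2 = 54
p-value = P(T ≤ -3.075) ≈ 0.0016
Since p ≈ 0.0016 < α = 0.05, reject H0; the data support H1.

-3.075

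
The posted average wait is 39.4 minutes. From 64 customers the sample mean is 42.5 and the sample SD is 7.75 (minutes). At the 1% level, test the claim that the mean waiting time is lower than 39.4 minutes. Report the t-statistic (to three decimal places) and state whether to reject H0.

t = 3.200; fail to reject H0

H0: μ = 39.4; H1: μ < 39.4 (one-sample t-test, left-tailed).
t = (x̄ − μ₀)/(s/√n) = (42.5 − 39.4)/(7.75/√64) = 3.200
df = n − 1 = 63
p-value = P(T ≤ 3.200) ≈ 0.999
Since p ≈ 0.999 > α = 0.01, fail to reject H0; the evidence is not statistically significant.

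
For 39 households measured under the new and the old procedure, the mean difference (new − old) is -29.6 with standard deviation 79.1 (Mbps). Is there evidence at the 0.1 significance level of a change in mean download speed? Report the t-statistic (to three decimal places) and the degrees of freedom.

t = -2.337, df = 38

H0: μ_d = 0; H1: μ_d ≠ 0 (paired t-test on the differences, two-sided).
t = d̄/(s_d/√n) = -29.6/(79.1/√39) = -2.337
df = n − 1 = 38
Two-sided p-value ≈ 0.0248
Since p ≈ 0.0248 < α = 0.1, reject H0; the data support H1.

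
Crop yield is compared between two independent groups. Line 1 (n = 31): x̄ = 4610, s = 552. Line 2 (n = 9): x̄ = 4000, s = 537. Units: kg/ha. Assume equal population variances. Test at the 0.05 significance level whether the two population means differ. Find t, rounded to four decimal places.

2.9351

Let group 1 = line 1, group 2 = line 2. H0: μ_1 = μ_2; H1: μ_1 ≠ μ_2 (two-sample pooled-variance t-test, two-sided).
s_p² = [(31−1)·552² + (9−1)·537²]/(31+9−2) = 301265
t = (4610 − 4000)/√[301265·(1/31 + 1/9)] = 2.9351
df = n₁ + n₂ − 2 = 38
Two-sided p-value ≈ 0.0056
Since p ≈ 0.0056 < α = 0.05, reject H0; the data support H1.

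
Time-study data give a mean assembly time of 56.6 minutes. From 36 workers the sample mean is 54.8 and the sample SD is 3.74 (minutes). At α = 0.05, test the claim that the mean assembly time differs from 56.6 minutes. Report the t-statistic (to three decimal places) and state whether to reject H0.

t = -2.888; reject H0

H0: μ = 56.6; H1: μ ≠ 56.6 (one-sample t-test, two-sided).
t = (x̄ − μ₀)/(s/√n) = (54.8 − 56.6)/(3.74/√36) = -2.888
df = n − 1 = 35
Two-sided p-value ≈ 0.007
Since p ≈ 0.007 < α = 0.05, reject H0; the evidence is statistically significant.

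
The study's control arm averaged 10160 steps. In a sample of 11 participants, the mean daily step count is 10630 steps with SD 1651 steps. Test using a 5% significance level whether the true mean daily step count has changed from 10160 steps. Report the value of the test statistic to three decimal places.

H0: μ = 10160; H1: μ ≠ 10160 (one-sample t-test, two-sided).
t = (x̄ − μ₀)/(s/√n) = (10630 − 10160)/(1651/√11) = 0.944
df = n − 1 = 10
Two-sided p-value ≈ 0.367
Since p ≈ 0.367 > α = 0.05, fail to reject H0; the data do not provide sufficient evidence against H0.

0.944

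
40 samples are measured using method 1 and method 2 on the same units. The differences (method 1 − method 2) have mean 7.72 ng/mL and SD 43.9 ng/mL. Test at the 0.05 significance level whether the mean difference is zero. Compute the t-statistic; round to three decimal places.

1.112

H0: μ_d = 0; H1: μ_d ≠ 0 (paired t-test on the differences, two-sided).
t = d̄/(s_d/√n) = 7.72/(43.9/√40) = 1.112
df = n − 1 = 39
Two-sided p-value ≈ 0.273
Since p ≈ 0.273 > α = 0.05, fail to reject H0; the data do not provide sufficient evidence against H0.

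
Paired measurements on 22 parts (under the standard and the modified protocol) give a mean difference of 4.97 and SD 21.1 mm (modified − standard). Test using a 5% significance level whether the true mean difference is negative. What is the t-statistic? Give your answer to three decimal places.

1.105

H0: μ_d = 0; H1: μ_d < 0 (paired t-test on the differences, left-tailed).
t = d̄/(s_d/√n) = 4.97/(21.1/√22) = 1.105
df = n − 1 = 21
p-value = P(T ≤ 1.105) ≈ 0.859
Since p ≈ 0.859 > α = 0.05, fail to reject H0; the data do not provide sufficient evidence against H0.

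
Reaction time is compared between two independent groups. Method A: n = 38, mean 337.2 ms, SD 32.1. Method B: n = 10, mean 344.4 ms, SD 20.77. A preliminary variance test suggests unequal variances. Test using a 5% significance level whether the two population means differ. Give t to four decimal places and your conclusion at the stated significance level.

t = -0.8590; fail to reject H0

Let group 1 = method A, group 2 = method B. H0: μ_1 = μ_2; H1: μ_1 ≠ μ_2 (Welch's two-sample t-test, two-sided).
t = (x̄_1 − x̄_2)/√(s_1²/n_1 + s_2²/n_2) = (337.2 − 344.4)/√(32.1²/38 + 20.77²/10) = -0.8590
Welch–Satterthwaite df ≈ 21.78
Two-sided p-value ≈ 0.3997
Since p ≈ 0.3997 > α = 0.05, fail to reject H0; the data do not provide sufficient evidence against H0.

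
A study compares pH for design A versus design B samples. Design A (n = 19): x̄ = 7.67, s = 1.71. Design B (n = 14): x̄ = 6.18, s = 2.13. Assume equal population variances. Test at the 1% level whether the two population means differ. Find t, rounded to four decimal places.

2.2294

Let group 1 = design A, group 2 = design B. H0: μ_1 = μ_2; H1: μ_1 ≠ μ_2 (two-sample pooled-variance t-test, two-sided).
s_p² = [(19−1)·1.71² + (14−1)·2.13²]/(19+14−2) = 3.60044
t = (7.67 − 6.18)/√[3.60044·(1/19 + 1/14)] = 2.2294
df = n₁ + n₂ − 2 = 31
Two-sided p-value ≈ 0.033
Since p ≈ 0.033 > α = 0.01, fail to reject H0; the data do not provide sufficient evidence against H0.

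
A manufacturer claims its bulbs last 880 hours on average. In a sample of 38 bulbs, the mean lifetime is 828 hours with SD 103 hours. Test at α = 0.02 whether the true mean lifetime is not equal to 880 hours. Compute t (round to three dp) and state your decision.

H0: μ = 880; H1: μ ≠ 880 (one-sample t-test, two-sided).
t = (x̄ − μ₀)/(s/√n) = (828 − 880)/(103/√38) = -3.112
df = n − 1 = 37
Two-sided p-value ≈ 0.004
Since p ≈ 0.004 < α = 0.02, reject H0; the evidence is statistically significant.

t = -3.112; reject H0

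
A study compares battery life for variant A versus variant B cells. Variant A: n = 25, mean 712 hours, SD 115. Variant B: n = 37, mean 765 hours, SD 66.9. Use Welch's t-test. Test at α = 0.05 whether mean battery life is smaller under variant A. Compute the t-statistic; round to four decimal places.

Let group 1 = variant A, group 2 = variant B. H0: μ_1 = μ_2; H1: μ_1 < μ_2 (Welch's two-sample t-test, left-tailed).
t = (x̄_1 − x̄_2)/√(s_1²/n_1 + s_2²/n_2) = (712 − 765)/√(115²/25 + 66.9²/37) = -2.0789
Welch–Satterthwaite df ≈ 35.01
p-value = P(T ≤ -2.0789) ≈ 0.0225
Since p ≈ 0.0225 < α = 0.05, reject H0; the evidence is statistically significant.

-2.0789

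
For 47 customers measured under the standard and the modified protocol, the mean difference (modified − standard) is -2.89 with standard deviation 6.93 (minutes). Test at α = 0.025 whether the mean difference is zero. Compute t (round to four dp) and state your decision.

t = -2.8590; reject H0

H0: μ_d = 0; H1: μ_d ≠ 0 (paired t-test on the differences, two-sided).
t = d̄/(s_d/√n) = -2.89/(6.93/√47) = -2.8590
df = n − 1 = 46
Two-sided p-value ≈ 0.006
Since p ≈ 0.006 < α = 0.025, reject H0; the data support H1.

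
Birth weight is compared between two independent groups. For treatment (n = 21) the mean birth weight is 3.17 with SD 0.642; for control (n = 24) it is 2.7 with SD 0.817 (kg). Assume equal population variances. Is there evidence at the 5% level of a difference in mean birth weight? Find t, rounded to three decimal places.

2.123

Let group 1 = treatment, group 2 = control. H0: μ_1 = μ_2; H1: μ_1 ≠ μ_2 (two-sample pooled-variance t-test, two-sided).
s_p² = [(21−1)·0.642² + (24−1)·0.817²]/(21+24−2) = 0.548733
t = (3.17 − 2.7)/√[0.548733·(1/21 + 1/24)] = 2.123
df = n₁ + n₂ − 2 = 43
Two-sided p-value ≈ 0.0395
Since p ≈ 0.0395 < α = 0.05, reject H0; the evidence is statistically significant.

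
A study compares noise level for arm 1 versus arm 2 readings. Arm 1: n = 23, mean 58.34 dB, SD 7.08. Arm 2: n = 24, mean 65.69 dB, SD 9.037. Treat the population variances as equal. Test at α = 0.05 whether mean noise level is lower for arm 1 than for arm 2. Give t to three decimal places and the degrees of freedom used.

t = -3.095, df = 45

Let group 1 = arm 1, group 2 = arm 2. H0: μ_1 = μ_2; H1: μ_1 < μ_2 (two-sample pooled-variance t-test, left-tailed).
s_p² = [(23−1)·7.08² + (24−1)·9.037²]/(23+24−2) = 66.2473
t = (58.34 − 65.69)/√[66.2473·(1/23 + 1/24)] = -3.095
df = n₁ + n₂ − 2 = 45
p-value = P(T ≤ -3.095) ≈ 0.0017
Since p ≈ 0.0017 < α = 0.05, reject H0; the data support H1.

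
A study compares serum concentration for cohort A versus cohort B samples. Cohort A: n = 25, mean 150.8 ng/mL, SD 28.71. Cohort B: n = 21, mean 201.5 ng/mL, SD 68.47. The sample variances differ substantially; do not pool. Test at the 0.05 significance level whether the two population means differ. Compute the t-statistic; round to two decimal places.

-3.17

Let group 1 = cohort A, group 2 = cohort B. H0: μ_1 = μ_2; H1: μ_1 ≠ μ_2 (Welch's two-sample t-test, two-sided).
t = (x̄_1 − x̄_2)/√(s_1²/n_1 + s_2²/n_2) = (150.8 − 201.5)/√(28.71²/25 + 68.47²/21) = -3.17
Welch–Satterthwaite df ≈ 25.87
Two-sided p-value ≈ 0.0039
Since p ≈ 0.0039 < α = 0.05, reject H0; the data support H1.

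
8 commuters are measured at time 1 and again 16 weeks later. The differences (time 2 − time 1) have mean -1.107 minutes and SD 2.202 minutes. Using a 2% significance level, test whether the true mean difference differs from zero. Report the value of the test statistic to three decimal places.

-1.422

H0: μ_d = 0; H1: μ_d ≠ 0 (paired t-test on the differences, two-sided).
t = d̄/(s_d/√n) = -1.107/(2.202/√8) = -1.422
df = n − 1 = 7
Two-sided p-value ≈ 0.1980
Since p ≈ 0.1980 > α = 0.02, fail to reject H0; the evidence is not statistically significant.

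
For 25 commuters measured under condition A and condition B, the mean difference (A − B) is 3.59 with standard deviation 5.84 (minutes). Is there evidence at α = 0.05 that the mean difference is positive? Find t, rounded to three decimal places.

H0: μ_d = 0; H1: μ_d > 0 (paired t-test on the differences, right-tailed).
t = d̄/(s_d/√n) = 3.59/(5.84/√25) = 3.074
df = n − 1 = 24
p-value = P(T ≥ 3.074) ≈ 0.003
Since p ≈ 0.003 < α = 0.05, reject H0; the evidence is statistically significant.

3.074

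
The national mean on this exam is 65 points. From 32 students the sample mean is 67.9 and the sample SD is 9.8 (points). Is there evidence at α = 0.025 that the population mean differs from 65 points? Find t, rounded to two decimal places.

H0: μ = 65; H1: μ ≠ 65 (one-sample t-test, two-sided).
t = (x̄ − μ₀)/(s/√n) = (67.9 − 65)/(9.8/√32) = 1.67
df = n − 1 = 31
Two-sided p-value ≈ 0.1042
Since p ≈ 0.1042 > α = 0.025, fail to reject H0; the evidence is not statistically significant.

1.67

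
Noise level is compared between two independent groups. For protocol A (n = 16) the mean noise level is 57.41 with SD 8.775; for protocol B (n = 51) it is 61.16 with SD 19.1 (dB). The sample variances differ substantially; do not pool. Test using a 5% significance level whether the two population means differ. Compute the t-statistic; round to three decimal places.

Let group 1 = protocol A, group 2 = protocol B. H0: μ_1 = μ_2; H1: μ_1 ≠ μ_2 (Welch's two-sample t-test, two-sided).
t = (x̄_1 − x̄_2)/√(s_1²/n_1 + s_2²/n_2) = (57.41 − 61.16)/√(8.775²/16 + 19.1²/51) = -1.084
Welch–Satterthwaite df ≈ 55.77
Two-sided p-value ≈ 0.2830
Since p ≈ 0.2830 > α = 0.05, fail to reject H0; the evidence is not statistically significant.

-1.084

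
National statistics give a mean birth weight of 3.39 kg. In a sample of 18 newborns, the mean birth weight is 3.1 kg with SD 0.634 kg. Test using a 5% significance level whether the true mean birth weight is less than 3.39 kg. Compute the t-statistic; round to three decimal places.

-1.941

H0: μ = 3.39; H1: μ < 3.39 (one-sample t-test, left-tailed).
t = (x̄ − μ₀)/(s/√n) = (3.1 − 3.39)/(0.634/√18) = -1.941
df = n − 1 = 17
p-value = P(T ≤ -1.941) ≈ 0.0345
Since p ≈ 0.0345 < α = 0.05, reject H0; the evidence is statistically significant.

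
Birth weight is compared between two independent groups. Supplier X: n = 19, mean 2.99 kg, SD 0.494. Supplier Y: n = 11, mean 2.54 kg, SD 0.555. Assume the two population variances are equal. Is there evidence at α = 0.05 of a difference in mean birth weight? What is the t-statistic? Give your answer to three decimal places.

2.299

Let group 1 = supplier X, group 2 = supplier Y. H0: μ_1 = μ_2; H1: μ_1 ≠ μ_2 (two-sample pooled-variance t-test, two-sided).
s_p² = [(19−1)·0.494² + (11−1)·0.555²]/(19+11−2) = 0.266889
t = (2.99 − 2.54)/√[0.266889·(1/19 + 1/11)] = 2.299
df = n₁ + n₂ − 2 = 28
Two-sided p-value ≈ 0.0292
Since p ≈ 0.0292 < α = 0.05, reject H0; the evidence is statistically significant.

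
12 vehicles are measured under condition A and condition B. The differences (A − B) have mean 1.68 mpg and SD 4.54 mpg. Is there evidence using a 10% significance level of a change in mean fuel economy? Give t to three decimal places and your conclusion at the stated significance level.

t = 1.282; fail to reject H0

H0: μ_d = 0; H1: μ_d ≠ 0 (paired t-test on the differences, two-sided).
t = d̄/(s_d/√n) = 1.68/(4.54/√12) = 1.282
df = n − 1 = 11
Two-sided p-value ≈ 0.2262
Since p ≈ 0.2262 > α = 0.1, fail to reject H0; the data do not provide sufficient evidence against H0.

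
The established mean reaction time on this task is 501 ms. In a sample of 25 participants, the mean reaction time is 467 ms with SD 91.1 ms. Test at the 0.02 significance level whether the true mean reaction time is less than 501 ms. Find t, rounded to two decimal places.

-1.87

H0: μ = 501; H1: μ < 501 (one-sample t-test, left-tailed).
t = (x̄ − μ₀)/(s/√n) = (467 − 501)/(91.1/√25) = -1.87
df = n − 1 = 24
p-value = P(T ≤ -1.87) ≈ 0.0371
Since p ≈ 0.0371 > α = 0.02, fail to reject H0; the evidence is not statistically significant.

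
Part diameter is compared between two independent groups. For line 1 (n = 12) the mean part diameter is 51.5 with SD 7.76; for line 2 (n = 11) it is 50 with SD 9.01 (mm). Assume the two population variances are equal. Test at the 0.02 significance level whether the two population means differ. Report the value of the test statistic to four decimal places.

0.4289

Let group 1 = line 1, group 2 = line 2. H0: μ_1 = μ_2; H1: μ_1 ≠ μ_2 (two-sample pooled-variance t-test, two-sided).
s_p² = [(12−1)·7.76² + (11−1)·9.01²]/(12+11−2) = 70.1997
t = (51.5 − 50)/√[70.1997·(1/12 + 1/11)] = 0.4289
df = n₁ + n₂ − 2 = 21
Two-sided p-value ≈ 0.6724
Since p ≈ 0.6724 > α = 0.02, fail to reject H0; the data do not provide sufficient evidence against H0.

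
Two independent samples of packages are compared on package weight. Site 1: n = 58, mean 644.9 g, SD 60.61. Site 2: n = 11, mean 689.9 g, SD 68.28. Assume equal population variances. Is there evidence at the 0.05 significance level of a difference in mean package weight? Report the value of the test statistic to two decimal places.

Let group 1 = site 1, group 2 = site 2. H0: μ_1 = μ_2; H1: μ_1 ≠ μ_2 (two-sample pooled-variance t-test, two-sided).
s_p² = [(58−1)·60.61² + (11−1)·68.28²]/(58+11−2) = 3821.12
t = (644.9 − 689.9)/√[3821.12·(1/58 + 1/11)] = -2.21
df = n₁ + n₂ − 2 = 67
Two-sided p-value ≈ 0.030
Since p ≈ 0.030 < α = 0.05, reject H0; the data support H1.

-2.21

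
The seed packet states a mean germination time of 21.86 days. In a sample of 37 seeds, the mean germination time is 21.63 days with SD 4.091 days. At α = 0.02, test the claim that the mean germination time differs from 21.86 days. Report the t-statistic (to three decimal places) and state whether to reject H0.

H0: μ = 21.86; H1: μ ≠ 21.86 (one-sample t-test, two-sided).
t = (x̄ − μ₀)/(s/√n) = (21.63 − 21.86)/(4.091/√37) = -0.342
df = n − 1 = 36
Two-sided p-value ≈ 0.7344
Since p ≈ 0.7344 > α = 0.02, fail to reject H0; the evidence is not statistically significant.

t = -0.342; fail to reject H0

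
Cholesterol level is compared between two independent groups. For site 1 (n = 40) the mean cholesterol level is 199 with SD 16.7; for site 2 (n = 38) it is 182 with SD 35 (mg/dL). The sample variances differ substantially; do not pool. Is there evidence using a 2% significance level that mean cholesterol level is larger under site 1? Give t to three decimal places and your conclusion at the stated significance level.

Let group 1 = site 1, group 2 = site 2. H0: μ_1 = μ_2; H1: μ_1 > μ_2 (Welch's two-sample t-test, right-tailed).
t = (x̄_1 − x̄_2)/√(s_1²/n_1 + s_2²/n_2) = (199 − 182)/√(16.7²/40 + 35²/38) = 2.715
Welch–Satterthwaite df ≈ 52.41
p-value = P(T ≥ 2.715) ≈ 0.0045
Since p ≈ 0.0045 < α = 0.02, reject H0; the data support H1.

t = 2.715; reject H0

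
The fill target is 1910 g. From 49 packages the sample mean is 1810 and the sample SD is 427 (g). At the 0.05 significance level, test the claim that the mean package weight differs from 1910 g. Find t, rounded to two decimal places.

-1.64

H0: μ = 1910; H1: μ ≠ 1910 (one-sample t-test, two-sided).
t = (x̄ − μ₀)/(s/√n) = (1810 − 1910)/(427/√49) = -1.64
df = n − 1 = 48
Two-sided p-value ≈ 0.108
Since p ≈ 0.108 > α = 0.05, fail to reject H0; the evidence is not statistically significant.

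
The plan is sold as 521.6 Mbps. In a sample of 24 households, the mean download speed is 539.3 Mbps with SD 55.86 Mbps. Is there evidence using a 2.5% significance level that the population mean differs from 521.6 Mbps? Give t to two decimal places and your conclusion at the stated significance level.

t = 1.55; fail to reject H0

H0: μ = 521.6; H1: μ ≠ 521.6 (one-sample t-test, two-sided).
t = (x̄ − μ₀)/(s/√n) = (539.3 − 521.6)/(55.86/√24) = 1.55
df = n − 1 = 23
Two-sided p-value ≈ 0.1342
Since p ≈ 0.1342 > α = 0.025, fail to reject H0; the evidence is not statistically significant.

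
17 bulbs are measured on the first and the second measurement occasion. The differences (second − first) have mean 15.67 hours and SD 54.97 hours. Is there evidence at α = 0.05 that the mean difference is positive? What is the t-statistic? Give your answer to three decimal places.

1.175

H0: μ_d = 0; H1: μ_d > 0 (paired t-test on the differences, right-tailed).
t = d̄/(s_d/√n) = 15.67/(54.97/√17) = 1.175
df = n − 1 = 16
p-value = P(T ≥ 1.175) ≈ 0.129
Since p ≈ 0.129 > α = 0.05, fail to reject H0; the data do not provide sufficient evidence against H0.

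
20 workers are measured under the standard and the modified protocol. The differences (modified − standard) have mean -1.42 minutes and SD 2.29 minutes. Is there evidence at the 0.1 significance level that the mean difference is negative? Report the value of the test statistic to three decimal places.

-2.773

H0: μ_d = 0; H1: μ_d < 0 (paired t-test on the differences, left-tailed).
t = d̄/(s_d/√n) = -1.42/(2.29/√20) = -2.773
df = n − 1 = 19
p-value = P(T ≤ -2.773) ≈ 0.006
Since p ≈ 0.006 < α = 0.1, reject H0; the evidence is statistically significant.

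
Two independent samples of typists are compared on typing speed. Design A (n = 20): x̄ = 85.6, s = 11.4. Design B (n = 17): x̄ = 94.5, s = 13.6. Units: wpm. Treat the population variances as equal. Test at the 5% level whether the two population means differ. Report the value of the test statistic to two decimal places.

-2.17

Let group 1 = design A, group 2 = design B. H0: μ_1 = μ_2; H1: μ_1 ≠ μ_2 (two-sample pooled-variance t-test, two-sided).
s_p² = [(20−1)·11.4² + (17−1)·13.6²]/(20+17−2) = 155.103
t = (85.6 − 94.5)/√[155.103·(1/20 + 1/17)] = -2.17
df = n₁ + n₂ − 2 = 35
Two-sided p-value ≈ 0.037
Since p ≈ 0.037 < α = 0.05, reject H0; the evidence is statistically significant.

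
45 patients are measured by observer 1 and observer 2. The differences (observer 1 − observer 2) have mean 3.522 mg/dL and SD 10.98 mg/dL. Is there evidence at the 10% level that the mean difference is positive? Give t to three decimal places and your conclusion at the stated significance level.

t = 2.152; reject H0

H0: μ_d = 0; H1: μ_d > 0 (paired t-test on the differences, right-tailed).
t = d̄/(s_d/√n) = 3.522/(10.98/√45) = 2.152
df = n − 1 = 44
p-value = P(T ≥ 2.152) ≈ 0.0185
Since p ≈ 0.0185 < α = 0.1, reject H0; the data support H1.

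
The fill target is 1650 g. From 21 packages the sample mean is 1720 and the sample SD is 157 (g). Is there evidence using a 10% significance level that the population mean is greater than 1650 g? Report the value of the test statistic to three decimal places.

H0: μ = 1650; H1: μ > 1650 (one-sample t-test, right-tailed).
t = (x̄ − μ₀)/(s/√n) = (1720 − 1650)/(157/√21) = 2.043
df = n − 1 = 20
p-value = P(T ≥ 2.043) ≈ 0.0272
Since p ≈ 0.0272 < α = 0.1, reject H0; the evidence is statistically significant.

2.043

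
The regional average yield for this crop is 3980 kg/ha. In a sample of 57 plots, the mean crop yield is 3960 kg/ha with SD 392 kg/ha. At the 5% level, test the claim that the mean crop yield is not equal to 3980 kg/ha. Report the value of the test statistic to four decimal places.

-0.3852

H0: μ = 3980; H1: μ ≠ 3980 (one-sample t-test, two-sided).
t = (x̄ − μ₀)/(s/√n) = (3960 − 3980)/(392/√57) = -0.3852
df = n − 1 = 56
Two-sided p-value ≈ 0.702
Since p ≈ 0.702 > α = 0.05, fail to reject H0; the data do not provide sufficient evidence against H0.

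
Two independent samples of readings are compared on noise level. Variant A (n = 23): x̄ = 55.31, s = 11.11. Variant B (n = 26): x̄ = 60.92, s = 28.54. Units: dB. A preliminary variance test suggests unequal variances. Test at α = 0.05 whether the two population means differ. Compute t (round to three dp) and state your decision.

t = -0.926; fail to reject H0

Let group 1 = variant A, group 2 = variant B. H0: μ_1 = μ_2; H1: μ_1 ≠ μ_2 (Welch's two-sample t-test, two-sided).
t = (x̄_1 − x̄_2)/√(s_1²/n_1 + s_2²/n_2) = (55.31 − 60.92)/√(11.11²/23 + 28.54²/26) = -0.926
Welch–Satterthwaite df ≈ 33.19
Two-sided p-value ≈ 0.361
Since p ≈ 0.361 > α = 0.05, fail to reject H0; the data do not provide sufficient evidence against H0.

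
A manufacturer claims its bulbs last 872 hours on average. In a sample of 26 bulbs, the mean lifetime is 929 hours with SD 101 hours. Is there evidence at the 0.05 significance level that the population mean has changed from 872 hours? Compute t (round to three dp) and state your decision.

t = 2.878; reject H0

H0: μ = 872; H1: μ ≠ 872 (one-sample t-test, two-sided).
t = (x̄ − μ₀)/(s/√n) = (929 − 872)/(101/√26) = 2.878
df = n − 1 = 25
Two-sided p-value ≈ 0.008
Since p ≈ 0.008 < α = 0.05, reject H0; the data support H1.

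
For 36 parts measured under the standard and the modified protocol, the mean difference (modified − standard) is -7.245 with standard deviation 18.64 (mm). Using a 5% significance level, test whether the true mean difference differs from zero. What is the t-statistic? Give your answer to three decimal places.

-2.332

H0: μ_d = 0; H1: μ_d ≠ 0 (paired t-test on the differences, two-sided).
t = d̄/(s_d/√n) = -7.245/(18.64/√36) = -2.332
df = n − 1 = 35
Two-sided p-value ≈ 0.026
Since p ≈ 0.026 < α = 0.05, reject H0; the data support H1.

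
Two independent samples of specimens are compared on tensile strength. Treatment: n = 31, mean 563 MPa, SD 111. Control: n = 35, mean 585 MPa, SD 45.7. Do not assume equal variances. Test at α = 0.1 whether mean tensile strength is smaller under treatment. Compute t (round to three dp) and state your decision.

t = -1.029; fail to reject H0

Let group 1 = treatment, group 2 = control. H0: μ_1 = μ_2; H1: μ_1 < μ_2 (Welch's two-sample t-test, left-tailed).
t = (x̄_1 − x̄_2)/√(s_1²/n_1 + s_2²/n_2) = (563 − 585)/√(111²/31 + 45.7²/35) = -1.029
Welch–Satterthwaite df ≈ 38.91
p-value = P(T ≤ -1.029) ≈ 0.155
Since p ≈ 0.155 > α = 0.1, fail to reject H0; the data do not provide sufficient evidence against H0.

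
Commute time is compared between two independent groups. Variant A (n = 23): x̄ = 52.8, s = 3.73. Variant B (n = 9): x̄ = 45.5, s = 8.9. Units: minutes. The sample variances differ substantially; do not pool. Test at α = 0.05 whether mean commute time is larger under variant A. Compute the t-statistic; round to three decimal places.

Let group 1 = variant A, group 2 = variant B. H0: μ_1 = μ_2; H1: μ_1 > μ_2 (Welch's two-sample t-test, right-tailed).
t = (x̄_1 − x̄_2)/√(s_1²/n_1 + s_2²/n_2) = (52.8 − 45.5)/√(3.73²/23 + 8.9²/9) = 2.380
Welch–Satterthwaite df ≈ 9.12
p-value = P(T ≥ 2.380) ≈ 0.0204
Since p ≈ 0.0204 < α = 0.05, reject H0; the evidence is statistically significant.

2.380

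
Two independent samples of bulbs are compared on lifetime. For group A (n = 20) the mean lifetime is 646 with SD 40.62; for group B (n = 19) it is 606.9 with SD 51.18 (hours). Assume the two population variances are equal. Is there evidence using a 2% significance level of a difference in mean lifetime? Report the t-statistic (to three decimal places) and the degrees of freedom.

Let group 1 = group A, group 2 = group B. H0: μ_1 = μ_2; H1: μ_1 ≠ μ_2 (two-sample pooled-variance t-test, two-sided).
s_p² = [(20−1)·40.62² + (19−1)·51.18²]/(20+19−2) = 2121.59
t = (646 − 606.9)/√[2121.59·(1/20 + 1/19)] = 2.650
df = n₁ + n₂ − 2 = 37
Two-sided p-value ≈ 0.012
Since p ≈ 0.012 < α = 0.02, reject H0; the data support H1.

t = 2.650, df = 37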